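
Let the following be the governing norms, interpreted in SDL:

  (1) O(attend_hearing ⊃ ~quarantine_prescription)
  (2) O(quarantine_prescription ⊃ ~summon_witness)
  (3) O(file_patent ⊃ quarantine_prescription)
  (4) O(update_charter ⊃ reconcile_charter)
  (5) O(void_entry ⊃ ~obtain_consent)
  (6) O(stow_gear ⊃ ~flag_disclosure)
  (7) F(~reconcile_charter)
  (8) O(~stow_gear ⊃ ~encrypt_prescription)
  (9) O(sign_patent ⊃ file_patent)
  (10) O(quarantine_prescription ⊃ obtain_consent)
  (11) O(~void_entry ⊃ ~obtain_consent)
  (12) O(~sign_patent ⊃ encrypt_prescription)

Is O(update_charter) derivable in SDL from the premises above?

Premise 4 is O(update_charter ⊃ reconcile_charter); even if O(reconcile_charter) held, inferring O(update_charter) would be affirming the consequent — invalid.
No other premise forces O(update_charter). An ideal world satisfying every premise can still have update_charter false, so O(update_charter) is not derivable.

No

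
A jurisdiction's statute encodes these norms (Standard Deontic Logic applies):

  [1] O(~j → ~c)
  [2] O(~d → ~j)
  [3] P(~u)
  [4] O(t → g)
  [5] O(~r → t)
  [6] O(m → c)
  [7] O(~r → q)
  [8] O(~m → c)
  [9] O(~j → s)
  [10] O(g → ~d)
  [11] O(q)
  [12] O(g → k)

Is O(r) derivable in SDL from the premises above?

Yes

Premises 8 and 6 are O(~m → c) and O(m → c); every ideal world satisfies ~m or m, so in either case c holds — hence O(c).
Premise 1, O(~j → ~c), contraposes to O(c → j); with O(c) we get O(j).
Premise 2, O(~d → ~j), contraposes to O(j → d); with O(j) we get O(d).
Premise 10, O(g → ~d), contraposes to O(d → ~g); with O(d) we get O(~g).
The contrapositive of premise 4 (O(t → g)) is O(~g → ~t), and O(~g) is already established, so O(~t).
Premise 5, O(~r → t), contraposes to O(~t → r); with O(~t) we get O(r).
Premises 3, 7, 9, 11, 12 do not contribute to this derivation.
So O(r) follows.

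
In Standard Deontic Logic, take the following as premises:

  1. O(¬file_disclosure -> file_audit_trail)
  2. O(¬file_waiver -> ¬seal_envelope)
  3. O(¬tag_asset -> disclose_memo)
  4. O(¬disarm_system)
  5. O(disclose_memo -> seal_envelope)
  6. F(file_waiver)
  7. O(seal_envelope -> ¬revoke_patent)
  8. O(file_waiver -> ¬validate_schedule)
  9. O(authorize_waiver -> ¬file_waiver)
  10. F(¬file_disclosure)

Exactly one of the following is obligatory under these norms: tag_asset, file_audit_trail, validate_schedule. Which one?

Premise 6 is F(file_waiver), i.e. O(¬file_waiver).
Applying K to premise 2 (O(¬file_waiver -> ¬seal_envelope)) and O(¬file_waiver) yields O(¬seal_envelope).
Premise 5 is O(disclose_memo -> seal_envelope); contrapositively O(¬seal_envelope -> ¬disclose_memo). Since O(¬seal_envelope) holds, K gives O(¬disclose_memo).
Premise 3, O(¬tag_asset -> disclose_memo), contraposes to O(¬disclose_memo -> tag_asset); with O(¬disclose_memo) we get O(tag_asset).
So O(tag_asset) holds — tag_asset is obligatory. None of the other listed options is made obligatory by any chain of premises.

tag_asset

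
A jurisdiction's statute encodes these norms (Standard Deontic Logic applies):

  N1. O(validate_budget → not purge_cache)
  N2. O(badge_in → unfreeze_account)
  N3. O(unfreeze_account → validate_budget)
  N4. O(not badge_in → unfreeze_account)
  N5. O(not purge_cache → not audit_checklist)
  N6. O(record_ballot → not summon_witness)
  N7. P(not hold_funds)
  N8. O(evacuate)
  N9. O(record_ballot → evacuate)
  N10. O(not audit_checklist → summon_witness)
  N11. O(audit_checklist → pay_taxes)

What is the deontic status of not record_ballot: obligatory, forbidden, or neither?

Premises 2 and 4 cover both cases: O(badge_in → unfreeze_account) and O(not badge_in → unfreeze_account). Since badge_in ∨ not badge_in is a tautology, O(unfreeze_account) follows.
With premise 3, O(unfreeze_account → validate_budget), the K-axiom yields O(validate_budget).
Applying K to premise 1 (O(validate_budget → not purge_cache)) and O(validate_budget) yields O(not purge_cache).
Premise 5 is O(not purge_cache → not audit_checklist); since O(not purge_cache), deontic closure gives O(not audit_checklist).
With premise 10, O(not audit_checklist → summon_witness), the K-axiom yields O(summon_witness).
The contrapositive of premise 6 (O(record_ballot → not summon_witness)) is O(summon_witness → not record_ballot), and O(summon_witness) is already established, so O(not record_ballot).
Premises 7, 8, 9, 11 do not contribute to this derivation.
Hence not record_ballot is obligatory.

Obligatory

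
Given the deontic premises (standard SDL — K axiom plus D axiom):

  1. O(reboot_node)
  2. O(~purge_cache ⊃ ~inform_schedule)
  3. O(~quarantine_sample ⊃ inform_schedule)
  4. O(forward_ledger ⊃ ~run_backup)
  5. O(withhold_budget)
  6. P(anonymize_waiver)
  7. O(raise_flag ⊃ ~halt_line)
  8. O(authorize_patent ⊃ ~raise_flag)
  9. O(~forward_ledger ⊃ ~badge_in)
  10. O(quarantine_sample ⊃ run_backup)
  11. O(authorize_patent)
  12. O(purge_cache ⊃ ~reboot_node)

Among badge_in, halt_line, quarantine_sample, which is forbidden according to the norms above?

badge_in

From premise 1 we have O(reboot_node).
Premise 12 is O(purge_cache ⊃ ~reboot_node); contrapositively O(reboot_node ⊃ ~purge_cache). Since O(reboot_node) holds, K gives O(~purge_cache).
From O(~purge_cache) and premise 2, O(~purge_cache ⊃ ~inform_schedule), we obtain O(~inform_schedule).
The contrapositive of premise 3 (O(~quarantine_sample ⊃ inform_schedule)) is O(~inform_schedule ⊃ quarantine_sample), and O(~inform_schedule) is already established, so O(quarantine_sample).
Premise 10 is O(quarantine_sample ⊃ run_backup); since O(quarantine_sample), deontic closure gives O(run_backup).
The contrapositive of premise 4 (O(forward_ledger ⊃ ~run_backup)) is O(run_backup ⊃ ~forward_ledger), and O(run_backup) is already established, so O(~forward_ledger).
Premise 9 is O(~forward_ledger ⊃ ~badge_in); since O(~forward_ledger), deontic closure gives O(~badge_in).
So O(~badge_in) holds, i.e. badge_in is forbidden. None of the other listed options is forbidden under the premises.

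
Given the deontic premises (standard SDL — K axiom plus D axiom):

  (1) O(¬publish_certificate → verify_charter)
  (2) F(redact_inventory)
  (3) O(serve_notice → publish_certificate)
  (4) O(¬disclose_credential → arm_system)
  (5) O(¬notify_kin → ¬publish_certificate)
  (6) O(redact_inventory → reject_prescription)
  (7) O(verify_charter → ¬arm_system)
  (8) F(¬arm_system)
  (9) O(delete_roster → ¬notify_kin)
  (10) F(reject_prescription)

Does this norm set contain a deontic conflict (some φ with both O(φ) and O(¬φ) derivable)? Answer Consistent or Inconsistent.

Consistent

Premise 6 is O(redact_inventory → reject_prescription), but O(redact_inventory) is not derivable from the premises, so it does not yield O(reject_prescription).
So O(reject_prescription) is not derivable, and the apparent clash with O(¬reject_prescription) does not arise.
A world satisfying every obligation exists (e.g. arm_system=true, delete_roster=false, disclose_credential=false, notify_kin=true, publish_certificate=true, redact_inventory=false, reject_prescription=false, serve_notice=false, verify_charter=false); no atom is both obligatory and forbidden, so the set is consistent.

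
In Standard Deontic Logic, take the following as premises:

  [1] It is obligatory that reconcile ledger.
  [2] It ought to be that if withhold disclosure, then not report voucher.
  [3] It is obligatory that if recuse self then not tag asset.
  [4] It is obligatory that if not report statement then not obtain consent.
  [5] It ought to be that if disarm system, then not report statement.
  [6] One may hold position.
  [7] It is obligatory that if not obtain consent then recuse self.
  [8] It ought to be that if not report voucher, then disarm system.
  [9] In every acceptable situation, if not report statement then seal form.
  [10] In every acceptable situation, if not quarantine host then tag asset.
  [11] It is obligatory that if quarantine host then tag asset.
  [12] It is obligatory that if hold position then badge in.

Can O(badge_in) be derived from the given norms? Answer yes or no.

Premise 12 is O(hold_position → badge_in), but O(hold_position) is not derivable from the premises (the permission P(hold_position) asserts only ¬O(¬hold_position), not O(hold_position)), so it does not yield O(badge_in).
No other premise forces O(badge_in). An ideal world satisfying every premise can still have badge_in false, so O(badge_in) is not derivable.

No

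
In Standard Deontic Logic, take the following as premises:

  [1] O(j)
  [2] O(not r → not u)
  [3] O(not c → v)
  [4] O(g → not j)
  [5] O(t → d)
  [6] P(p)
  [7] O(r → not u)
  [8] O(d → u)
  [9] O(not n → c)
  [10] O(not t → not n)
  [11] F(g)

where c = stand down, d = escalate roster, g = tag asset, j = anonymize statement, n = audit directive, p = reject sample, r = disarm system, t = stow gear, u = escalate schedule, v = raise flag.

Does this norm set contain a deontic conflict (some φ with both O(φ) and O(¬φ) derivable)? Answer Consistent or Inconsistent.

Premise 4 is O(g → not j), but O(g) is not derivable from the premises, so it does not yield O(not j).
So O(not j) is not derivable, and the apparent clash with O(j) does not arise.
A world satisfying every obligation exists (e.g. c=true, d=false, g=false, j=true, n=false, p=false, r=false, t=false, u=false, v=false); no atom is both obligatory and forbidden, so the set is consistent.

Consistent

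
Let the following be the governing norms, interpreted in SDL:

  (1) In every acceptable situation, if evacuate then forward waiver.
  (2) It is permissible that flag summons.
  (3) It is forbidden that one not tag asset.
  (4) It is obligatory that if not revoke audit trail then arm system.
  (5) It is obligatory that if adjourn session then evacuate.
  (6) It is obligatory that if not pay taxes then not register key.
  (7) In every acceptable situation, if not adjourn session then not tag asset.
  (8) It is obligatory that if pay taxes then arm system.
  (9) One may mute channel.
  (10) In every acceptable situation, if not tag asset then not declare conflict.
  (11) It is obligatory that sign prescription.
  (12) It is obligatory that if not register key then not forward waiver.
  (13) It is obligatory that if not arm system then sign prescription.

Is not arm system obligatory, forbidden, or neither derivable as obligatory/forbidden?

Premise 3, F(¬tag_asset), is equivalent to O(tag_asset).
The contrapositive of premise 7 (O(¬adjourn_session → ¬tag_asset)) is O(tag_asset → adjourn_session), and O(tag_asset) is already established, so O(adjourn_session).
Applying K to premise 5 (O(adjourn_session → evacuate)) and O(adjourn_session) yields O(evacuate).
Premise 1 is O(evacuate → forward_waiver); since O(evacuate), deontic closure gives O(forward_waiver).
Premise 12 is O(¬register_key → ¬forward_waiver); contrapositively O(forward_waiver → register_key). Since O(forward_waiver) holds, K gives O(register_key).
Premise 6 is O(¬pay_taxes → ¬register_key); contrapositively O(register_key → pay_taxes). Since O(register_key) holds, K gives O(pay_taxes).
Applying K to premise 8 (O(pay_taxes → arm_system)) and O(pay_taxes) yields O(arm_system).
Premises 2, 4, 9, 10, 11, 13 do not contribute to this derivation.
Thus O(arm_system), which is F(¬arm_system): ¬arm_system is forbidden.

Forbidden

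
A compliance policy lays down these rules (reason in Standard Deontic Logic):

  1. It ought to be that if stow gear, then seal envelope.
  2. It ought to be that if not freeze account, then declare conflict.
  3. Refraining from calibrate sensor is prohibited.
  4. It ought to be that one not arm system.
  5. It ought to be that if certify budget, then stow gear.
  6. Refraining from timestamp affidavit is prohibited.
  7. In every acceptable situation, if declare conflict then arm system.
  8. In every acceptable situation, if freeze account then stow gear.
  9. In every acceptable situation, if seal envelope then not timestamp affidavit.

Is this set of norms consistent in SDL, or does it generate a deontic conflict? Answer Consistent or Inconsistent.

Premise 4 gives O(¬arm_system).
Premise 7, O(declare_conflict → arm_system), contraposes to O(¬arm_system → ¬declare_conflict); with O(¬arm_system) we get O(¬declare_conflict).
The contrapositive of premise 2 (O(¬freeze_account → declare_conflict)) is O(¬declare_conflict → freeze_account), and O(¬declare_conflict) is already established, so O(freeze_account).
Applying K to premise 8 (O(freeze_account → stow_gear)) and O(freeze_account) yields O(stow_gear).
With premise 1, O(stow_gear → seal_envelope), the K-axiom yields O(seal_envelope).
Applying K to premise 9 (O(seal_envelope → ¬timestamp_affidavit)) and O(seal_envelope) yields O(¬timestamp_affidavit).
But premise 6, F(¬timestamp_affidavit), means O(timestamp_affidavit).
We now have both O(¬timestamp_affidavit) and O(timestamp_affidavit) — timestamp_affidavit is simultaneously obligatory and forbidden, violating the D-axiom.

Inconsistent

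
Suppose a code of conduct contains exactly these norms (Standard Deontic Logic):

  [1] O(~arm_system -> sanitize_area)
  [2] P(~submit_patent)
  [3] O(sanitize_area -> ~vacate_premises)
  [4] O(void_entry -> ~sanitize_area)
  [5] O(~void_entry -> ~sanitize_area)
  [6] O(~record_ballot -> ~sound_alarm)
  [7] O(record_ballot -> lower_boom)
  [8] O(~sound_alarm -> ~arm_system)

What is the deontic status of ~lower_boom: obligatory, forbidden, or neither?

Premises 5 and 4 cover both cases: O(~void_entry -> ~sanitize_area) and O(void_entry -> ~sanitize_area). Since ~void_entry ∨ void_entry is a tautology, O(~sanitize_area) follows.
Premise 1 is O(~arm_system -> sanitize_area); contrapositively O(~sanitize_area -> arm_system). Since O(~sanitize_area) holds, K gives O(arm_system).
Premise 8, O(~sound_alarm -> ~arm_system), contraposes to O(arm_system -> sound_alarm); with O(arm_system) we get O(sound_alarm).
Premise 6, O(~record_ballot -> ~sound_alarm), contraposes to O(sound_alarm -> record_ballot); with O(sound_alarm) we get O(record_ballot).
With premise 7, O(record_ballot -> lower_boom), the K-axiom yields O(lower_boom).
Premises 2, 3 do not contribute to this derivation.
Thus O(lower_boom), which is F(~lower_boom): ~lower_boom is forbidden.

Forbidden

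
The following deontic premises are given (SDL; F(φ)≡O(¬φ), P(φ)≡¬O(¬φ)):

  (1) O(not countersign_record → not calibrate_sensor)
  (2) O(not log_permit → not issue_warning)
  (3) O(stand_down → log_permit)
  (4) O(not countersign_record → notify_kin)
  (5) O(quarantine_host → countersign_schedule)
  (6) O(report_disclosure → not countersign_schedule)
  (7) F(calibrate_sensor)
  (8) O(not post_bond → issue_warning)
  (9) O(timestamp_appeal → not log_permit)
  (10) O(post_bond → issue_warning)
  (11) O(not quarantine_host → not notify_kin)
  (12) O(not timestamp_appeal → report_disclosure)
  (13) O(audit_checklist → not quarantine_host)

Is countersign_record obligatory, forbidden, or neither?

By case analysis on not post_bond: premise 8 gives O(not post_bond → issue_warning) and premise 10 gives O(post_bond → issue_warning), so O(issue_warning) either way.
Premise 2, O(not log_permit → not issue_warning), contraposes to O(issue_warning → log_permit); with O(issue_warning) we get O(log_permit).
Premise 9, O(timestamp_appeal → not log_permit), contraposes to O(log_permit → not timestamp_appeal); with O(log_permit) we get O(not timestamp_appeal).
Premise 12 is O(not timestamp_appeal → report_disclosure); since O(not timestamp_appeal), deontic closure gives O(report_disclosure).
Applying K to premise 6 (O(report_disclosure → not countersign_schedule)) and O(report_disclosure) yields O(not countersign_schedule).
Premise 5, O(quarantine_host → countersign_schedule), contraposes to O(not countersign_schedule → not quarantine_host); with O(not countersign_schedule) we get O(not quarantine_host).
From O(not quarantine_host) and premise 11, O(not quarantine_host → not notify_kin), we obtain O(not notify_kin).
Premise 4, O(not countersign_record → notify_kin), contraposes to O(not notify_kin → countersign_record); with O(not notify_kin) we get O(countersign_record).
Premises 1, 3, 7, 13 do not contribute to this derivation.
Hence countersign_record is obligatory.

Obligatory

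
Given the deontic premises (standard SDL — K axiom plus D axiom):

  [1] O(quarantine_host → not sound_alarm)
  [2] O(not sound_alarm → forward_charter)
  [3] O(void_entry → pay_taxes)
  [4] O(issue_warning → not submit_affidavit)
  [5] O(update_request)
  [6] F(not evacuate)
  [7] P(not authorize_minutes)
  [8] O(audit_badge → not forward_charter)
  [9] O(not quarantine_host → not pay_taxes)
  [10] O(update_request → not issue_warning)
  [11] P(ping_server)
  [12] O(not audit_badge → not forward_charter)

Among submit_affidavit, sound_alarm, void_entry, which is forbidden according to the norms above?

Premises 12 and 8 cover both cases: O(not audit_badge → not forward_charter) and O(audit_badge → not forward_charter). Since not audit_badge ∨ audit_badge is a tautology, O(not forward_charter) follows.
Premise 2, O(not sound_alarm → forward_charter), contraposes to O(not forward_charter → sound_alarm); with O(not forward_charter) we get O(sound_alarm).
Premise 1, O(quarantine_host → not sound_alarm), contraposes to O(sound_alarm → not quarantine_host); with O(sound_alarm) we get O(not quarantine_host).
With premise 9, O(not quarantine_host → not pay_taxes), the K-axiom yields O(not pay_taxes).
Premise 3 is O(void_entry → pay_taxes); contrapositively O(not pay_taxes → not void_entry). Since O(not pay_taxes) holds, K gives O(not void_entry).
So O(not void_entry) holds, i.e. void_entry is forbidden. None of the other listed options is forbidden under the premises.

void_entry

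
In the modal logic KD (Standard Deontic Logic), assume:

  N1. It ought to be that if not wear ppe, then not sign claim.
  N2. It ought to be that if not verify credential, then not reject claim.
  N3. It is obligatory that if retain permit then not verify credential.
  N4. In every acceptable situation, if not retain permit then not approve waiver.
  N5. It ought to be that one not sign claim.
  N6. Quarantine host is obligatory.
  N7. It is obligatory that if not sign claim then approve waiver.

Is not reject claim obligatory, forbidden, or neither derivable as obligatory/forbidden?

Premise 5 states O(¬sign_claim) outright.
Applying K to premise 7 (O(¬sign_claim → approve_waiver)) and O(¬sign_claim) yields O(approve_waiver).
Premise 4 is O(¬retain_permit → ¬approve_waiver); contrapositively O(approve_waiver → retain_permit). Since O(approve_waiver) holds, K gives O(retain_permit).
From O(retain_permit) and premise 3, O(retain_permit → ¬verify_credential), we obtain O(¬verify_credential).
Premise 2 is O(¬verify_credential → ¬reject_claim); since O(¬verify_credential), deontic closure gives O(¬reject_claim).
Premises 1, 6 do not contribute to this derivation.
Hence ¬reject_claim is obligatory.

Obligatory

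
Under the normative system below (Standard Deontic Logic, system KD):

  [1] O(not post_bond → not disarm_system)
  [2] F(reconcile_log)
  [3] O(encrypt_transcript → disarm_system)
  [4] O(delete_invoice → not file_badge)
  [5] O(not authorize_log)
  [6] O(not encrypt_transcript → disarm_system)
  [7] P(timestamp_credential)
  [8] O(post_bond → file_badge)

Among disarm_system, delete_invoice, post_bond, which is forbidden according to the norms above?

delete_invoice

Premises 6 and 3 are O(not encrypt_transcript → disarm_system) and O(encrypt_transcript → disarm_system); every ideal world satisfies not encrypt_transcript or encrypt_transcript, so in either case disarm_system holds — hence O(disarm_system).
Premise 1, O(not post_bond → not disarm_system), contraposes to O(disarm_system → post_bond); with O(disarm_system) we get O(post_bond).
Applying K to premise 8 (O(post_bond → file_badge)) and O(post_bond) yields O(file_badge).
The contrapositive of premise 4 (O(delete_invoice → not file_badge)) is O(file_badge → not delete_invoice), and O(file_badge) is already established, so O(not delete_invoice).
So O(not delete_invoice) holds, i.e. delete_invoice is forbidden. None of the other listed options is forbidden under the premises.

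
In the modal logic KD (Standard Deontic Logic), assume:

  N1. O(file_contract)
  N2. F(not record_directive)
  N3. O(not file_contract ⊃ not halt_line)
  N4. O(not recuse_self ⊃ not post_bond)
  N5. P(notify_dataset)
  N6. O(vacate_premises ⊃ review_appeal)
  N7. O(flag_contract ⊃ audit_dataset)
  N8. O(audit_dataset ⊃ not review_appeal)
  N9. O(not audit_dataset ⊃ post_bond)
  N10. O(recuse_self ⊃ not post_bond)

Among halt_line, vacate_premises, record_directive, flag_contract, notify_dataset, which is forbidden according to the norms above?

By case analysis on not recuse_self: premise 4 gives O(not recuse_self ⊃ not post_bond) and premise 10 gives O(recuse_self ⊃ not post_bond), so O(not post_bond) either way.
Premise 9, O(not audit_dataset ⊃ post_bond), contraposes to O(not post_bond ⊃ audit_dataset); with O(not post_bond) we get O(audit_dataset).
Premise 8 is O(audit_dataset ⊃ not review_appeal); since O(audit_dataset), deontic closure gives O(not review_appeal).
Premise 6, O(vacate_premises ⊃ review_appeal), contraposes to O(not review_appeal ⊃ not vacate_premises); with O(not review_appeal) we get O(not vacate_premises).
So O(not vacate_premises) holds, i.e. vacate_premises is forbidden. None of the other listed options is forbidden under the premises.

vacate_premises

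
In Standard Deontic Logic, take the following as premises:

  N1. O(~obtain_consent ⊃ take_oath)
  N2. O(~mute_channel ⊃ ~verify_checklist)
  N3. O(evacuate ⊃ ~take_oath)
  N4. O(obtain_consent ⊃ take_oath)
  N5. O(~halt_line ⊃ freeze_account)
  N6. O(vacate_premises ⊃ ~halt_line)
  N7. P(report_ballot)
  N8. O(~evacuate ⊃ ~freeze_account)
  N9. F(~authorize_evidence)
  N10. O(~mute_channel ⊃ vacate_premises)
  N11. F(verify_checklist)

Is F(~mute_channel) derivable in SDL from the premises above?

Yes

Premises 4 and 1 are O(obtain_consent ⊃ take_oath) and O(~obtain_consent ⊃ take_oath); every ideal world satisfies obtain_consent or ~obtain_consent, so in either case take_oath holds — hence O(take_oath).
Premise 3, O(evacuate ⊃ ~take_oath), contraposes to O(take_oath ⊃ ~evacuate); with O(take_oath) we get O(~evacuate).
Premise 8 is O(~evacuate ⊃ ~freeze_account); since O(~evacuate), deontic closure gives O(~freeze_account).
Premise 5, O(~halt_line ⊃ freeze_account), contraposes to O(~freeze_account ⊃ halt_line); with O(~freeze_account) we get O(halt_line).
Premise 6 is O(vacate_premises ⊃ ~halt_line); contrapositively O(halt_line ⊃ ~vacate_premises). Since O(halt_line) holds, K gives O(~vacate_premises).
The contrapositive of premise 10 (O(~mute_channel ⊃ vacate_premises)) is O(~vacate_premises ⊃ mute_channel), and O(~vacate_premises) is already established, so O(mute_channel).
Premises 2, 7, 9, 11 do not contribute to this derivation.
So O(mute_channel) holds, i.e. F(~mute_channel). The claim follows.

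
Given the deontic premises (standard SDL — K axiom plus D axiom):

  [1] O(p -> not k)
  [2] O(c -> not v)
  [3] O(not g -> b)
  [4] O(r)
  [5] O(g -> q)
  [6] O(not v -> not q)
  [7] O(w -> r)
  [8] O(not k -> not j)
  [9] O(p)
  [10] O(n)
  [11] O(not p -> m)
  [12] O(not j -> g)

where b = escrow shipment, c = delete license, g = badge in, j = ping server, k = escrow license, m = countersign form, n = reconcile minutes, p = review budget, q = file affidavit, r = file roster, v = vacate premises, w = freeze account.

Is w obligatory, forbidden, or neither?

Premise 7 is O(w -> r); even if O(r) held, inferring O(w) would be affirming the consequent — invalid.
No premise or chain of K-axiom applications forces O(w), and none forces O(not w). So w is neither obligatory nor forbidden under these norms.

Neither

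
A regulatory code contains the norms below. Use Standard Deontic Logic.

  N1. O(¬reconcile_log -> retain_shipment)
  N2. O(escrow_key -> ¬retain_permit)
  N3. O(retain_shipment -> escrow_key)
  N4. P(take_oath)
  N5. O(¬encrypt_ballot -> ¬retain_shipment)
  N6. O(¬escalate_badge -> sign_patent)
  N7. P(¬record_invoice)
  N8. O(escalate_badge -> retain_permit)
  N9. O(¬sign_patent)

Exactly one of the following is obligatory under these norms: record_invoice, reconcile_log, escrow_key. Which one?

Premise 9 gives O(¬sign_patent).
Premise 6, O(¬escalate_badge -> sign_patent), contraposes to O(¬sign_patent -> escalate_badge); with O(¬sign_patent) we get O(escalate_badge).
Premise 8 is O(escalate_badge -> retain_permit); since O(escalate_badge), deontic closure gives O(retain_permit).
Premise 2 is O(escrow_key -> ¬retain_permit); contrapositively O(retain_permit -> ¬escrow_key). Since O(retain_permit) holds, K gives O(¬escrow_key).
Premise 3, O(retain_shipment -> escrow_key), contraposes to O(¬escrow_key -> ¬retain_shipment); with O(¬escrow_key) we get O(¬retain_shipment).
Premise 1, O(¬reconcile_log -> retain_shipment), contraposes to O(¬retain_shipment -> reconcile_log); with O(¬retain_shipment) we get O(reconcile_log).
So O(reconcile_log) holds — reconcile_log is obligatory. None of the other listed options is made obligatory by any chain of premises.

reconcile_log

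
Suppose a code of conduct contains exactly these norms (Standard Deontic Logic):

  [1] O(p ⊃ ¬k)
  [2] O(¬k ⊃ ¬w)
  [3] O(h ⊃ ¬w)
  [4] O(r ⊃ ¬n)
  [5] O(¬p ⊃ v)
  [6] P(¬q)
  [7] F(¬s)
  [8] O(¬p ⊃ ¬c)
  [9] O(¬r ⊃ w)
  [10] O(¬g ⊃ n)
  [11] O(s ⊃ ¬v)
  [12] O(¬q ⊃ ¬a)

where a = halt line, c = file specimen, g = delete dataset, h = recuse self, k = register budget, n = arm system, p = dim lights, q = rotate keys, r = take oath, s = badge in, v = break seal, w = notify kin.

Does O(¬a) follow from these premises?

No

Premise 12 is O(¬q ⊃ ¬a), but O(¬q) is not derivable from the premises (the permission P(¬q) asserts only ¬O(q), not O(¬q)), so it does not yield O(¬a).
No other premise forces O(¬a). An ideal world satisfying every premise can still have ¬a false, so O(¬a) is not derivable.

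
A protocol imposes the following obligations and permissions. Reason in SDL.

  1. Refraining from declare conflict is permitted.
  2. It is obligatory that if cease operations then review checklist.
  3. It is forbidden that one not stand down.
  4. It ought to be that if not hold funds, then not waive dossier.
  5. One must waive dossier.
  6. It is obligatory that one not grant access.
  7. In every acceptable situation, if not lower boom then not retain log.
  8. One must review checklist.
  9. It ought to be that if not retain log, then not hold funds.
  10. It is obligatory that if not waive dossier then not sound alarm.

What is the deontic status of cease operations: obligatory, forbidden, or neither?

Neither

Premise 2 is O(cease_operations → review_checklist); even if O(review_checklist) held, inferring O(cease_operations) would be affirming the consequent — invalid.
No premise or chain of K-axiom applications forces O(cease_operations), and none forces O(¬cease_operations). So cease_operations is neither obligatory nor forbidden under these norms.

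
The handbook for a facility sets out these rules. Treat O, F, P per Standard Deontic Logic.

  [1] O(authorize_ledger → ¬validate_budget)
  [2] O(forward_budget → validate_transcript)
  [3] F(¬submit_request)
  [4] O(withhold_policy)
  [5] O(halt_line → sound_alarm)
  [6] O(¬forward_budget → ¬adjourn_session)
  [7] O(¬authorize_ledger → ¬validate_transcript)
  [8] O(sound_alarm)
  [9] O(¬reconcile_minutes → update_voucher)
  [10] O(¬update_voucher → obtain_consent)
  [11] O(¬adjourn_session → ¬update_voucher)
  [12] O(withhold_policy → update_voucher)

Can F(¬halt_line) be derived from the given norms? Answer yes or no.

No

Premise 5 is O(halt_line → sound_alarm); even if O(sound_alarm) held, inferring O(halt_line) would be affirming the consequent — invalid.
No other premise forces O(halt_line). An ideal world satisfying every premise can still have ¬halt_line true, so F(¬halt_line) is not derivable.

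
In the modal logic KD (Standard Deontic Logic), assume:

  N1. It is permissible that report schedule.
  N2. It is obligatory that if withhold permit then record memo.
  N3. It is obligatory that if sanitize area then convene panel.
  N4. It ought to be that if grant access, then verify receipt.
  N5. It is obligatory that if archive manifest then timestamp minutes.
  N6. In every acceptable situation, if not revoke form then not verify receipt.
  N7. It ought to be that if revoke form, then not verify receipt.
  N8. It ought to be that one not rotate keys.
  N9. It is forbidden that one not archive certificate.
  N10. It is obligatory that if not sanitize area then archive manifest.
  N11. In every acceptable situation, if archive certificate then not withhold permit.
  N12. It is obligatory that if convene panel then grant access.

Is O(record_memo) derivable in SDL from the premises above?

No

Premise 2 is O(withhold_permit → record_memo), but O(withhold_permit) is not derivable from the premises, so it does not yield O(record_memo).
No other premise forces O(record_memo). An ideal world satisfying every premise can still have record_memo false, so O(record_memo) is not derivable.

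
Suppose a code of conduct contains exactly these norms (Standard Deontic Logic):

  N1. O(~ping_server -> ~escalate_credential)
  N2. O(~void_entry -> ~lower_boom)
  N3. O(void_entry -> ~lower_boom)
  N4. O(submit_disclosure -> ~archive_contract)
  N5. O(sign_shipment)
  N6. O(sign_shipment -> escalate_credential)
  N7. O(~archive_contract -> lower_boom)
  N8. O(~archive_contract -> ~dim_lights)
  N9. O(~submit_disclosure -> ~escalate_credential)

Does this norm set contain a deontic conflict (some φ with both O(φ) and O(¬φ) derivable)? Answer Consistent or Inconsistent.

Inconsistent

Premises 2 and 3 are O(~void_entry -> ~lower_boom) and O(void_entry -> ~lower_boom); every ideal world satisfies ~void_entry or void_entry, so in either case ~lower_boom holds — hence O(~lower_boom).
Premise 7, O(~archive_contract -> lower_boom), contraposes to O(~lower_boom -> archive_contract); with O(~lower_boom) we get O(archive_contract).
Premise 4, O(submit_disclosure -> ~archive_contract), contraposes to O(archive_contract -> ~submit_disclosure); with O(archive_contract) we get O(~submit_disclosure).
Applying K to premise 9 (O(~submit_disclosure -> ~escalate_credential)) and O(~submit_disclosure) yields O(~escalate_credential).
Premise 6 is O(sign_shipment -> escalate_credential); contrapositively O(~escalate_credential -> ~sign_shipment). Since O(~escalate_credential) holds, K gives O(~sign_shipment).
However, premise 5 gives O(sign_shipment).
We now have both O(~sign_shipment) and O(sign_shipment) — sign_shipment is simultaneously obligatory and forbidden, violating the D-axiom.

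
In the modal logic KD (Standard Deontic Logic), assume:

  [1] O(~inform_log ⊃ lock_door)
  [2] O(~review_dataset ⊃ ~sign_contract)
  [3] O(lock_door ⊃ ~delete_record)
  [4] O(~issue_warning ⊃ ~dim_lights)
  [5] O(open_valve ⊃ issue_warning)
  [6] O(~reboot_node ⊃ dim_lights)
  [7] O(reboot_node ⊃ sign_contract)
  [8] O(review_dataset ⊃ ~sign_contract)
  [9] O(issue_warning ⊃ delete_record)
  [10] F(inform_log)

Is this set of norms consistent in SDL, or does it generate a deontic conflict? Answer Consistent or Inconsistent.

Inconsistent

By case analysis on ~review_dataset: premise 2 gives O(~review_dataset ⊃ ~sign_contract) and premise 8 gives O(review_dataset ⊃ ~sign_contract), so O(~sign_contract) either way.
Premise 7, O(reboot_node ⊃ sign_contract), contraposes to O(~sign_contract ⊃ ~reboot_node); with O(~sign_contract) we get O(~reboot_node).
Premise 6 is O(~reboot_node ⊃ dim_lights); since O(~reboot_node), deontic closure gives O(dim_lights).
Premise 4, O(~issue_warning ⊃ ~dim_lights), contraposes to O(dim_lights ⊃ issue_warning); with O(dim_lights) we get O(issue_warning).
From O(issue_warning) and premise 9, O(issue_warning ⊃ delete_record), we obtain O(delete_record).
Premise 3 is O(lock_door ⊃ ~delete_record); contrapositively O(delete_record ⊃ ~lock_door). Since O(delete_record) holds, K gives O(~lock_door).
Premise 1, O(~inform_log ⊃ lock_door), contraposes to O(~lock_door ⊃ inform_log); with O(~lock_door) we get O(inform_log).
But premise 10, F(inform_log), means O(~inform_log).
We now have both O(inform_log) and O(~inform_log) — inform_log is simultaneously obligatory and forbidden, violating the D-axiom.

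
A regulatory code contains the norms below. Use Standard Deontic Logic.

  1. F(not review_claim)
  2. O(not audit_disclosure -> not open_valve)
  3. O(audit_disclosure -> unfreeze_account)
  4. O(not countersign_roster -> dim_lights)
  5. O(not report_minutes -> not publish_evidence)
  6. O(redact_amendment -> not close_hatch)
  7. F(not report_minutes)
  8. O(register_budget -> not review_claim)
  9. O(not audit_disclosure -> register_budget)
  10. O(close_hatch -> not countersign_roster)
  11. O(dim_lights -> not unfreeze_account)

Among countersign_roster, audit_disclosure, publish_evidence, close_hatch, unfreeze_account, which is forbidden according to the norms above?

Premise 1 is F(not review_claim), i.e. O(review_claim).
The contrapositive of premise 8 (O(register_budget -> not review_claim)) is O(review_claim -> not register_budget), and O(review_claim) is already established, so O(not register_budget).
The contrapositive of premise 9 (O(not audit_disclosure -> register_budget)) is O(not register_budget -> audit_disclosure), and O(not register_budget) is already established, so O(audit_disclosure).
With premise 3, O(audit_disclosure -> unfreeze_account), the K-axiom yields O(unfreeze_account).
Premise 11, O(dim_lights -> not unfreeze_account), contraposes to O(unfreeze_account -> not dim_lights); with O(unfreeze_account) we get O(not dim_lights).
The contrapositive of premise 4 (O(not countersign_roster -> dim_lights)) is O(not dim_lights -> countersign_roster), and O(not dim_lights) is already established, so O(countersign_roster).
Premise 10, O(close_hatch -> not countersign_roster), contraposes to O(countersign_roster -> not close_hatch); with O(countersign_roster) we get O(not close_hatch).
So O(not close_hatch) holds, i.e. close_hatch is forbidden. None of the other listed options is forbidden under the premises.

close_hatch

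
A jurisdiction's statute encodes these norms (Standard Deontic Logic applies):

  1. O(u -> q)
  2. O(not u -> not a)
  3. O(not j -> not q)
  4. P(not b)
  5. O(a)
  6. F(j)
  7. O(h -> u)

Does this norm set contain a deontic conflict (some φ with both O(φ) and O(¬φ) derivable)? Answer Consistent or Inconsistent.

Inconsistent

Premise 5 gives O(a).
The contrapositive of premise 2 (O(not u -> not a)) is O(a -> u), and O(a) is already established, so O(u).
From O(u) and premise 1, O(u -> q), we obtain O(q).
Premise 3 is O(not j -> not q); contrapositively O(q -> j). Since O(q) holds, K gives O(j).
Yet premise 6 is F(j), i.e. O(not j).
We now have both O(j) and O(not j) — j is simultaneously obligatory and forbidden, violating the D-axiom.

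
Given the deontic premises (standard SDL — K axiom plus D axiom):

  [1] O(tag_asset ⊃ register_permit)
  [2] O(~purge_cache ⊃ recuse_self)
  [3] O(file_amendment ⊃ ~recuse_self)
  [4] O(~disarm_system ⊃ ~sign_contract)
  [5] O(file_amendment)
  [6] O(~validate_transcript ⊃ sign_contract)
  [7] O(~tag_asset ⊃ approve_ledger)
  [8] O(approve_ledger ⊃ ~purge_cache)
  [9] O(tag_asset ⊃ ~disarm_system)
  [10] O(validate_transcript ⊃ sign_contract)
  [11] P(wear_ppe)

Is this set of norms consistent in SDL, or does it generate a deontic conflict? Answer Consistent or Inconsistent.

Premises 6 and 10 are O(~validate_transcript ⊃ sign_contract) and O(validate_transcript ⊃ sign_contract); every ideal world satisfies ~validate_transcript or validate_transcript, so in either case sign_contract holds — hence O(sign_contract).
Premise 4, O(~disarm_system ⊃ ~sign_contract), contraposes to O(sign_contract ⊃ disarm_system); with O(sign_contract) we get O(disarm_system).
Premise 9, O(tag_asset ⊃ ~disarm_system), contraposes to O(disarm_system ⊃ ~tag_asset); with O(disarm_system) we get O(~tag_asset).
With premise 7, O(~tag_asset ⊃ approve_ledger), the K-axiom yields O(approve_ledger).
From O(approve_ledger) and premise 8, O(approve_ledger ⊃ ~purge_cache), we obtain O(~purge_cache).
Premise 2 is O(~purge_cache ⊃ recuse_self); since O(~purge_cache), deontic closure gives O(recuse_self).
Premise 3 is O(file_amendment ⊃ ~recuse_self); contrapositively O(recuse_self ⊃ ~file_amendment). Since O(recuse_self) holds, K gives O(~file_amendment).
But premise 5 directly asserts O(file_amendment).
We now have both O(~file_amendment) and O(file_amendment) — file_amendment is simultaneously obligatory and forbidden, violating the D-axiom.

Inconsistent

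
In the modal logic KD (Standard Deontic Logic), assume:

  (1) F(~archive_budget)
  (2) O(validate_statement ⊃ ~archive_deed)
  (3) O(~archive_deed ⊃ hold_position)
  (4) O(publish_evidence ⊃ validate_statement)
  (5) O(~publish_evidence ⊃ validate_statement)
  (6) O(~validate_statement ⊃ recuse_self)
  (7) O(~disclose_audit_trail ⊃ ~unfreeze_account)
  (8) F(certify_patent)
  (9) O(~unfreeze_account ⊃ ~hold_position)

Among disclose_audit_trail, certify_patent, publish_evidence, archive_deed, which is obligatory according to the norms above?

Premises 5 and 4 are O(~publish_evidence ⊃ validate_statement) and O(publish_evidence ⊃ validate_statement); every ideal world satisfies ~publish_evidence or publish_evidence, so in either case validate_statement holds — hence O(validate_statement).
Premise 2 is O(validate_statement ⊃ ~archive_deed); since O(validate_statement), deontic closure gives O(~archive_deed).
Premise 3 is O(~archive_deed ⊃ hold_position); since O(~archive_deed), deontic closure gives O(hold_position).
Premise 9, O(~unfreeze_account ⊃ ~hold_position), contraposes to O(hold_position ⊃ unfreeze_account); with O(hold_position) we get O(unfreeze_account).
Premise 7 is O(~disclose_audit_trail ⊃ ~unfreeze_account); contrapositively O(unfreeze_account ⊃ disclose_audit_trail). Since O(unfreeze_account) holds, K gives O(disclose_audit_trail).
So O(disclose_audit_trail) holds — disclose_audit_trail is obligatory. None of the other listed options is made obligatory by any chain of premises.

disclose_audit_trail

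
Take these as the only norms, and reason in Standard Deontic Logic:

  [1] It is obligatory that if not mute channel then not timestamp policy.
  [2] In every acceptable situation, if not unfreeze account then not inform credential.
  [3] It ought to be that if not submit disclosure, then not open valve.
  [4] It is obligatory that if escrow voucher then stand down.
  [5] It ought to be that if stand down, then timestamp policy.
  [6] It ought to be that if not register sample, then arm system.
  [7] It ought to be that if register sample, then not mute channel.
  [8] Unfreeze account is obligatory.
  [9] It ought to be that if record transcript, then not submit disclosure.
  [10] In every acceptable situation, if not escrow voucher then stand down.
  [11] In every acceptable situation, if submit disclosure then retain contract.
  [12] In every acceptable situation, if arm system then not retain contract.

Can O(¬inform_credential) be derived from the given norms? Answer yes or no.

Premise 2 is O(¬unfreeze_account → ¬inform_credential), but O(¬unfreeze_account) is not derivable from the premises, so it does not yield O(¬inform_credential).
No other premise forces O(¬inform_credential). An ideal world satisfying every premise can still have ¬inform_credential false, so O(¬inform_credential) is not derivable.

No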